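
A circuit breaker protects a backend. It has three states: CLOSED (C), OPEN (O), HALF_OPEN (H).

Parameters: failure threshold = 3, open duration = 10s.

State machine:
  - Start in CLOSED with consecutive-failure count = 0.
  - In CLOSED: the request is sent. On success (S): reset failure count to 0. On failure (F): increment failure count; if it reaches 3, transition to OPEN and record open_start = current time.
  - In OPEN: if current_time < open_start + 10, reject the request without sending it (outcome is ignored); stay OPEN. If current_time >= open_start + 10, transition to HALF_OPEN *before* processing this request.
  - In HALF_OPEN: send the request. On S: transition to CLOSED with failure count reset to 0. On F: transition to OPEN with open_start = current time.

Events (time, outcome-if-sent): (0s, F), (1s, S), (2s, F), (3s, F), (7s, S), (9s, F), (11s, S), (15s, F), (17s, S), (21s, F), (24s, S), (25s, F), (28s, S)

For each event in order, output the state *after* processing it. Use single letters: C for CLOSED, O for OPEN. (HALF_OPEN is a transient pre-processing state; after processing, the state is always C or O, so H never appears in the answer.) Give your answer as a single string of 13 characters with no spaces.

State after each event:
  event#1 t=0s outcome=F: state=CLOSED
  event#2 t=1s outcome=S: state=CLOSED
  event#3 t=2s outcome=F: state=CLOSED
  event#4 t=3s outcome=F: state=CLOSED
  event#5 t=7s outcome=S: state=CLOSED
  event#6 t=9s outcome=F: state=CLOSED
  event#7 t=11s outcome=S: state=CLOSED
  event#8 t=15s outcome=F: state=CLOSED
  event#9 t=17s outcome=S: state=CLOSED
  event#10 t=21s outcome=F: state=CLOSED
  event#11 t=24s outcome=S: state=CLOSED
  event#12 t=25s outcome=F: state=CLOSED
  event#13 t=28s outcome=S: state=CLOSED

Answer: CCCCCCCCCCCCC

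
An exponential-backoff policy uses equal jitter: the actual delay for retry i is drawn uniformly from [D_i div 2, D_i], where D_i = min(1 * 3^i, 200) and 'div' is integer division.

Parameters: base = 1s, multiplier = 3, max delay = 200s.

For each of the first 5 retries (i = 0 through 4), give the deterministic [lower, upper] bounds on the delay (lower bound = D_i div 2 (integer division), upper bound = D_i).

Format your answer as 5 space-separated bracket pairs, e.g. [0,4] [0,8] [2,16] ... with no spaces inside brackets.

Answer: [0,1] [1,3] [4,9] [13,27] [40,81]

Derivation:
Computing bounds per retry:
  i=0: D_i=min(1*3^0,200)=1, bounds=[0,1]
  i=1: D_i=min(1*3^1,200)=3, bounds=[1,3]
  i=2: D_i=min(1*3^2,200)=9, bounds=[4,9]
  i=3: D_i=min(1*3^3,200)=27, bounds=[13,27]
  i=4: D_i=min(1*3^4,200)=81, bounds=[40,81]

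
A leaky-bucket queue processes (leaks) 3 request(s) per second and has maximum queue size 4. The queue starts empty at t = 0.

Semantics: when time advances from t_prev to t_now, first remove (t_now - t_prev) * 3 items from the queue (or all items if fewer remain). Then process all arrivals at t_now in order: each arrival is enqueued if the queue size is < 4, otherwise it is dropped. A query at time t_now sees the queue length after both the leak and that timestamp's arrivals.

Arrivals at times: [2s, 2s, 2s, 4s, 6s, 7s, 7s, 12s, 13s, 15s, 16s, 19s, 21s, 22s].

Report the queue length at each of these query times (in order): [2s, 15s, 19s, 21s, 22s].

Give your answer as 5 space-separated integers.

Queue lengths at query times:
  query t=2s: backlog = 3
  query t=15s: backlog = 1
  query t=19s: backlog = 1
  query t=21s: backlog = 1
  query t=22s: backlog = 1

Answer: 3 1 1 1 1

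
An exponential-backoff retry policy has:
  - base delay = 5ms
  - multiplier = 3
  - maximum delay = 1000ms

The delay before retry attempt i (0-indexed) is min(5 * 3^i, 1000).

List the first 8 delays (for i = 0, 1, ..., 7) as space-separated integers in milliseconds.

Answer: 5 15 45 135 405 1000 1000 1000

Derivation:
Computing each delay:
  i=0: min(5*3^0, 1000) = 5
  i=1: min(5*3^1, 1000) = 15
  i=2: min(5*3^2, 1000) = 45
  i=3: min(5*3^3, 1000) = 135
  i=4: min(5*3^4, 1000) = 405
  i=5: min(5*3^5, 1000) = 1000
  i=6: min(5*3^6, 1000) = 1000
  i=7: min(5*3^7, 1000) = 1000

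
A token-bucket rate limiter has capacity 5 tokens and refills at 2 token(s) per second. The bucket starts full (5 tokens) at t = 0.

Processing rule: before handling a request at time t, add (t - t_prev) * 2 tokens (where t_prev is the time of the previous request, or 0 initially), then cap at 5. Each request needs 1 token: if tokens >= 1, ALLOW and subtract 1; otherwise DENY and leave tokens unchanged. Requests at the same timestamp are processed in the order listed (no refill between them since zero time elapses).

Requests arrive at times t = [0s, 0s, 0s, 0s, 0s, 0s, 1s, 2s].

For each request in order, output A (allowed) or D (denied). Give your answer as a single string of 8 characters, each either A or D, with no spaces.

Answer: AAAAADAA

Derivation:
Simulating step by step:
  req#1 t=0s: ALLOW
  req#2 t=0s: ALLOW
  req#3 t=0s: ALLOW
  req#4 t=0s: ALLOW
  req#5 t=0s: ALLOW
  req#6 t=0s: DENY
  req#7 t=1s: ALLOW
  req#8 t=2s: ALLOW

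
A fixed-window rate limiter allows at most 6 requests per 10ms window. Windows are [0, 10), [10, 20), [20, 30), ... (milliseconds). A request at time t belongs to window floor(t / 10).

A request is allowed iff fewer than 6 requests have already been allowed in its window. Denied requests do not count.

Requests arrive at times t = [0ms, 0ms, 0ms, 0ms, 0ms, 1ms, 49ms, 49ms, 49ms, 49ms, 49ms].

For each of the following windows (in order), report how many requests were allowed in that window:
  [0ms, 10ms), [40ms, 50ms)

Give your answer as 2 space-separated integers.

Processing requests:
  req#1 t=0ms (window 0): ALLOW
  req#2 t=0ms (window 0): ALLOW
  req#3 t=0ms (window 0): ALLOW
  req#4 t=0ms (window 0): ALLOW
  req#5 t=0ms (window 0): ALLOW
  req#6 t=1ms (window 0): ALLOW
  req#7 t=49ms (window 4): ALLOW
  req#8 t=49ms (window 4): ALLOW
  req#9 t=49ms (window 4): ALLOW
  req#10 t=49ms (window 4): ALLOW
  req#11 t=49ms (window 4): ALLOW

Allowed counts by window: 6 5

Answer: 6 5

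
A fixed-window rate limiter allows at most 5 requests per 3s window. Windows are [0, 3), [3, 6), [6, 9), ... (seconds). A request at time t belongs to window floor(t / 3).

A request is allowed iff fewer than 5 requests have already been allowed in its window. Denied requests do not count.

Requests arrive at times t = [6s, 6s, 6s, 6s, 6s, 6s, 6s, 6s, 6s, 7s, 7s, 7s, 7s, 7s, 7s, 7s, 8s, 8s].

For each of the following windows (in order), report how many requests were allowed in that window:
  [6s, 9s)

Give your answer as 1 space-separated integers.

Answer: 5

Derivation:
Processing requests:
  req#1 t=6s (window 2): ALLOW
  req#2 t=6s (window 2): ALLOW
  req#3 t=6s (window 2): ALLOW
  req#4 t=6s (window 2): ALLOW
  req#5 t=6s (window 2): ALLOW
  req#6 t=6s (window 2): DENY
  req#7 t=6s (window 2): DENY
  req#8 t=6s (window 2): DENY
  req#9 t=6s (window 2): DENY
  req#10 t=7s (window 2): DENY
  req#11 t=7s (window 2): DENY
  req#12 t=7s (window 2): DENY
  req#13 t=7s (window 2): DENY
  req#14 t=7s (window 2): DENY
  req#15 t=7s (window 2): DENY
  req#16 t=7s (window 2): DENY
  req#17 t=8s (window 2): DENY
  req#18 t=8s (window 2): DENY

Allowed counts by window: 5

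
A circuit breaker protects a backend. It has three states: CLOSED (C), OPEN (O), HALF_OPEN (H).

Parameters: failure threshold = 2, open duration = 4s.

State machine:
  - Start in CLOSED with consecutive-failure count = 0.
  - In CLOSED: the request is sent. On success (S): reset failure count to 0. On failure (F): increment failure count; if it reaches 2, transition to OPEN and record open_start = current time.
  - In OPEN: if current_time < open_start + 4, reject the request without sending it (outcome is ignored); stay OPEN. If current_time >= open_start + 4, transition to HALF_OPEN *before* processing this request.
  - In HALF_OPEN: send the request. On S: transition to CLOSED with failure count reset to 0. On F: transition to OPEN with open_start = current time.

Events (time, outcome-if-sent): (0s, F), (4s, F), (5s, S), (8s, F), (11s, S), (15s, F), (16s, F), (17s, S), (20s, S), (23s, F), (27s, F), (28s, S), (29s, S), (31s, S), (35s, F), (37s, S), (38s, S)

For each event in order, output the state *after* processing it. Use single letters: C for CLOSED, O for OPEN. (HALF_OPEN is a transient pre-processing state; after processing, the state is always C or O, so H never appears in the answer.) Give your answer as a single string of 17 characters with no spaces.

State after each event:
  event#1 t=0s outcome=F: state=CLOSED
  event#2 t=4s outcome=F: state=OPEN
  event#3 t=5s outcome=S: state=OPEN
  event#4 t=8s outcome=F: state=OPEN
  event#5 t=11s outcome=S: state=OPEN
  event#6 t=15s outcome=F: state=OPEN
  event#7 t=16s outcome=F: state=OPEN
  event#8 t=17s outcome=S: state=OPEN
  event#9 t=20s outcome=S: state=CLOSED
  event#10 t=23s outcome=F: state=CLOSED
  event#11 t=27s outcome=F: state=OPEN
  event#12 t=28s outcome=S: state=OPEN
  event#13 t=29s outcome=S: state=OPEN
  event#14 t=31s outcome=S: state=CLOSED
  event#15 t=35s outcome=F: state=CLOSED
  event#16 t=37s outcome=S: state=CLOSED
  event#17 t=38s outcome=S: state=CLOSED

Answer: COOOOOOOCCOOOCCCC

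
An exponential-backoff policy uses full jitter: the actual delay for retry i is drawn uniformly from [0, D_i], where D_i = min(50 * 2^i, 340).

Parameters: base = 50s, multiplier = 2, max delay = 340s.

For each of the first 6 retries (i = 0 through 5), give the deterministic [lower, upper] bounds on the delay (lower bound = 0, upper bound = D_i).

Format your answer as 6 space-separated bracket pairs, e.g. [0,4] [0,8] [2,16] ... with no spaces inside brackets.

Computing bounds per retry:
  i=0: D_i=min(50*2^0,340)=50, bounds=[0,50]
  i=1: D_i=min(50*2^1,340)=100, bounds=[0,100]
  i=2: D_i=min(50*2^2,340)=200, bounds=[0,200]
  i=3: D_i=min(50*2^3,340)=340, bounds=[0,340]
  i=4: D_i=min(50*2^4,340)=340, bounds=[0,340]
  i=5: D_i=min(50*2^5,340)=340, bounds=[0,340]

Answer: [0,50] [0,100] [0,200] [0,340] [0,340] [0,340]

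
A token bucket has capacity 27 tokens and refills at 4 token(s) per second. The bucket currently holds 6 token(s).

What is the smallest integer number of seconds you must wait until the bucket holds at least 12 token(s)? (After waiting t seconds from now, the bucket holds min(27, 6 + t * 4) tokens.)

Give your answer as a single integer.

Need 6 + t * 4 >= 12, so t >= 6/4.
Smallest integer t = ceil(6/4) = 2.

Answer: 2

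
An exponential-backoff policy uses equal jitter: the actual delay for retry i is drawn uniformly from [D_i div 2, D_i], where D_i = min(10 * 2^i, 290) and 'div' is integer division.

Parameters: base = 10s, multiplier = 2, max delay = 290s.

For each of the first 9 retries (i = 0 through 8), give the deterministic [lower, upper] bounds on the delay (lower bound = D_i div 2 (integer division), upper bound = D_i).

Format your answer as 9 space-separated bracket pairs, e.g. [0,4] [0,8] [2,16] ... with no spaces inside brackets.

Computing bounds per retry:
  i=0: D_i=min(10*2^0,290)=10, bounds=[5,10]
  i=1: D_i=min(10*2^1,290)=20, bounds=[10,20]
  i=2: D_i=min(10*2^2,290)=40, bounds=[20,40]
  i=3: D_i=min(10*2^3,290)=80, bounds=[40,80]
  i=4: D_i=min(10*2^4,290)=160, bounds=[80,160]
  i=5: D_i=min(10*2^5,290)=290, bounds=[145,290]
  i=6: D_i=min(10*2^6,290)=290, bounds=[145,290]
  i=7: D_i=min(10*2^7,290)=290, bounds=[145,290]
  i=8: D_i=min(10*2^8,290)=290, bounds=[145,290]

Answer: [5,10] [10,20] [20,40] [40,80] [80,160] [145,290] [145,290] [145,290] [145,290]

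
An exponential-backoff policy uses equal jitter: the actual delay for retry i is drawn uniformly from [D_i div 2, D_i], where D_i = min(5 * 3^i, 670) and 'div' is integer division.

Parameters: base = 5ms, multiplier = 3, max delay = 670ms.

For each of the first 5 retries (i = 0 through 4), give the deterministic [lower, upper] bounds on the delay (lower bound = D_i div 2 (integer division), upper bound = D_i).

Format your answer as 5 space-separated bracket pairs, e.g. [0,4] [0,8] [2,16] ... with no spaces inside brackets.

Answer: [2,5] [7,15] [22,45] [67,135] [202,405]

Derivation:
Computing bounds per retry:
  i=0: D_i=min(5*3^0,670)=5, bounds=[2,5]
  i=1: D_i=min(5*3^1,670)=15, bounds=[7,15]
  i=2: D_i=min(5*3^2,670)=45, bounds=[22,45]
  i=3: D_i=min(5*3^3,670)=135, bounds=[67,135]
  i=4: D_i=min(5*3^4,670)=405, bounds=[202,405]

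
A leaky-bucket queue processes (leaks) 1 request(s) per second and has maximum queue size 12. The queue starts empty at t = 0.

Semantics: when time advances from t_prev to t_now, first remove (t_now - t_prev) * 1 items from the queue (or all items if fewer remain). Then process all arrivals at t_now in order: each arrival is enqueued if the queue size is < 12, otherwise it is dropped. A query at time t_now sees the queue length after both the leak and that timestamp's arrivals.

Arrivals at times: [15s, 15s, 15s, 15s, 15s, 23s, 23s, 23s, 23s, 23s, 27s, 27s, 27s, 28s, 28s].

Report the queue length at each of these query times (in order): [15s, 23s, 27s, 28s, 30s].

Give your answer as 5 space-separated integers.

Queue lengths at query times:
  query t=15s: backlog = 5
  query t=23s: backlog = 5
  query t=27s: backlog = 4
  query t=28s: backlog = 5
  query t=30s: backlog = 3

Answer: 5 5 4 5 3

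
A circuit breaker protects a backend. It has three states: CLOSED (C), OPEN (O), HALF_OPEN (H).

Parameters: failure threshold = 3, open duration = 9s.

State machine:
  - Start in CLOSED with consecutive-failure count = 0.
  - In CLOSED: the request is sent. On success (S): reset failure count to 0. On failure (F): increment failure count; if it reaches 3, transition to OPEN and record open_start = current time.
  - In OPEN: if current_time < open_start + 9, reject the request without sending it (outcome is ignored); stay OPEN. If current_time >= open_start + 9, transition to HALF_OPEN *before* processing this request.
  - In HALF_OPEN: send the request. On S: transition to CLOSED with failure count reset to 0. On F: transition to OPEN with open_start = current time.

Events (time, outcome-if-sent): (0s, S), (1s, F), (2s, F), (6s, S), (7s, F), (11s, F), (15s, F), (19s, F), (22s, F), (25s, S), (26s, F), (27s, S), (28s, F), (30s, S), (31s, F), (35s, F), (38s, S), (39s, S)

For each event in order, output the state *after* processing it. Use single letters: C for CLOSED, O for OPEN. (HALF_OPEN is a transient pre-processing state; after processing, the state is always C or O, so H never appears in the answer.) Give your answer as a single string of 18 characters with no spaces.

Answer: CCCCCCOOOCCCCCCCCC

Derivation:
State after each event:
  event#1 t=0s outcome=S: state=CLOSED
  event#2 t=1s outcome=F: state=CLOSED
  event#3 t=2s outcome=F: state=CLOSED
  event#4 t=6s outcome=S: state=CLOSED
  event#5 t=7s outcome=F: state=CLOSED
  event#6 t=11s outcome=F: state=CLOSED
  event#7 t=15s outcome=F: state=OPEN
  event#8 t=19s outcome=F: state=OPEN
  event#9 t=22s outcome=F: state=OPEN
  event#10 t=25s outcome=S: state=CLOSED
  event#11 t=26s outcome=F: state=CLOSED
  event#12 t=27s outcome=S: state=CLOSED
  event#13 t=28s outcome=F: state=CLOSED
  event#14 t=30s outcome=S: state=CLOSED
  event#15 t=31s outcome=F: state=CLOSED
  event#16 t=35s outcome=F: state=CLOSED
  event#17 t=38s outcome=S: state=CLOSED
  event#18 t=39s outcome=S: state=CLOSED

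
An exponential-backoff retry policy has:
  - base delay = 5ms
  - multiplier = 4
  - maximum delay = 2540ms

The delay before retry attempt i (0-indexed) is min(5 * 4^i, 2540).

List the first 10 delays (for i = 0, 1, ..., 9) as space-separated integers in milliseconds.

Computing each delay:
  i=0: min(5*4^0, 2540) = 5
  i=1: min(5*4^1, 2540) = 20
  i=2: min(5*4^2, 2540) = 80
  i=3: min(5*4^3, 2540) = 320
  i=4: min(5*4^4, 2540) = 1280
  i=5: min(5*4^5, 2540) = 2540
  i=6: min(5*4^6, 2540) = 2540
  i=7: min(5*4^7, 2540) = 2540
  i=8: min(5*4^8, 2540) = 2540
  i=9: min(5*4^9, 2540) = 2540

Answer: 5 20 80 320 1280 2540 2540 2540 2540 2540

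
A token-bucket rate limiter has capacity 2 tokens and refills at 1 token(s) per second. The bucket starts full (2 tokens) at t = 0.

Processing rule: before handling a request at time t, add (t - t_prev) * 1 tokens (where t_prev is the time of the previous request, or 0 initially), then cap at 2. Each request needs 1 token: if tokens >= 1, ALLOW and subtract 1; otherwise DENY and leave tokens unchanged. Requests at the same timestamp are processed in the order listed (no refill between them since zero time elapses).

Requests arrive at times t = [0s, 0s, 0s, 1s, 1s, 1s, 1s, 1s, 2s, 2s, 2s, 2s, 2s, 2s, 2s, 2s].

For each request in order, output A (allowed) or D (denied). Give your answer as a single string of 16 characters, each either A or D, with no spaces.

Simulating step by step:
  req#1 t=0s: ALLOW
  req#2 t=0s: ALLOW
  req#3 t=0s: DENY
  req#4 t=1s: ALLOW
  req#5 t=1s: DENY
  req#6 t=1s: DENY
  req#7 t=1s: DENY
  req#8 t=1s: DENY
  req#9 t=2s: ALLOW
  req#10 t=2s: DENY
  req#11 t=2s: DENY
  req#12 t=2s: DENY
  req#13 t=2s: DENY
  req#14 t=2s: DENY
  req#15 t=2s: DENY
  req#16 t=2s: DENY

Answer: AADADDDDADDDDDDD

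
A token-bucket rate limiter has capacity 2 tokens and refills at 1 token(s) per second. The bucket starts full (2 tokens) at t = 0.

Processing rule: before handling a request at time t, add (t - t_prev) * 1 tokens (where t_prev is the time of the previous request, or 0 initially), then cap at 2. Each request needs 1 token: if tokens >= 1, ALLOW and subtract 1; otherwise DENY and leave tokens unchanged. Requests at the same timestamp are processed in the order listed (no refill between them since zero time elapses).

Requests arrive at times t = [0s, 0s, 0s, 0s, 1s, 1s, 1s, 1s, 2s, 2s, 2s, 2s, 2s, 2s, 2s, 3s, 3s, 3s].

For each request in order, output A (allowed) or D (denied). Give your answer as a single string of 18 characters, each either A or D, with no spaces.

Simulating step by step:
  req#1 t=0s: ALLOW
  req#2 t=0s: ALLOW
  req#3 t=0s: DENY
  req#4 t=0s: DENY
  req#5 t=1s: ALLOW
  req#6 t=1s: DENY
  req#7 t=1s: DENY
  req#8 t=1s: DENY
  req#9 t=2s: ALLOW
  req#10 t=2s: DENY
  req#11 t=2s: DENY
  req#12 t=2s: DENY
  req#13 t=2s: DENY
  req#14 t=2s: DENY
  req#15 t=2s: DENY
  req#16 t=3s: ALLOW
  req#17 t=3s: DENY
  req#18 t=3s: DENY

Answer: AADDADDDADDDDDDADD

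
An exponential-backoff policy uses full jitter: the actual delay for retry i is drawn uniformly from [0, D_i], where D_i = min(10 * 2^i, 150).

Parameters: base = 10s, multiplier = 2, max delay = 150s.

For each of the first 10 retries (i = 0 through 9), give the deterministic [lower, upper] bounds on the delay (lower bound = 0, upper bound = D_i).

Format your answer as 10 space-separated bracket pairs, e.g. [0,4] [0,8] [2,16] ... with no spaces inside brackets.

Computing bounds per retry:
  i=0: D_i=min(10*2^0,150)=10, bounds=[0,10]
  i=1: D_i=min(10*2^1,150)=20, bounds=[0,20]
  i=2: D_i=min(10*2^2,150)=40, bounds=[0,40]
  i=3: D_i=min(10*2^3,150)=80, bounds=[0,80]
  i=4: D_i=min(10*2^4,150)=150, bounds=[0,150]
  i=5: D_i=min(10*2^5,150)=150, bounds=[0,150]
  i=6: D_i=min(10*2^6,150)=150, bounds=[0,150]
  i=7: D_i=min(10*2^7,150)=150, bounds=[0,150]
  i=8: D_i=min(10*2^8,150)=150, bounds=[0,150]
  i=9: D_i=min(10*2^9,150)=150, bounds=[0,150]

Answer: [0,10] [0,20] [0,40] [0,80] [0,150] [0,150] [0,150] [0,150] [0,150] [0,150]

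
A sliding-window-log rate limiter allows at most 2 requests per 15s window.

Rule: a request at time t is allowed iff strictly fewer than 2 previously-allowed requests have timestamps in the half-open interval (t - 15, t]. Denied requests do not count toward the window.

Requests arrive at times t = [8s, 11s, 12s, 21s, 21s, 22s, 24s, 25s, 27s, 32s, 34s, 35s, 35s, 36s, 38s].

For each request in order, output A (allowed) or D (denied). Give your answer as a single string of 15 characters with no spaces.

Tracking allowed requests in the window:
  req#1 t=8s: ALLOW
  req#2 t=11s: ALLOW
  req#3 t=12s: DENY
  req#4 t=21s: DENY
  req#5 t=21s: DENY
  req#6 t=22s: DENY
  req#7 t=24s: ALLOW
  req#8 t=25s: DENY
  req#9 t=27s: ALLOW
  req#10 t=32s: DENY
  req#11 t=34s: DENY
  req#12 t=35s: DENY
  req#13 t=35s: DENY
  req#14 t=36s: DENY
  req#15 t=38s: DENY

Answer: AADDDDADADDDDDD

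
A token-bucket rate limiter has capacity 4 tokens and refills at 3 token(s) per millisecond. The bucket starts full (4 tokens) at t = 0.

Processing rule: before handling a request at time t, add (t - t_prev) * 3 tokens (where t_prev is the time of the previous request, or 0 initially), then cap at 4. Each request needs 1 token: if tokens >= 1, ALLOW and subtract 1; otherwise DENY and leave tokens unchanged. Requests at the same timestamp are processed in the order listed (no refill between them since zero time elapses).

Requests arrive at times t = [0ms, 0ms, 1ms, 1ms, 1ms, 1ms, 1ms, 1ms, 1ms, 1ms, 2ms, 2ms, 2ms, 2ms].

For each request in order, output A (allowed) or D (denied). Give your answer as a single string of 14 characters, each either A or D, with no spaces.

Simulating step by step:
  req#1 t=0ms: ALLOW
  req#2 t=0ms: ALLOW
  req#3 t=1ms: ALLOW
  req#4 t=1ms: ALLOW
  req#5 t=1ms: ALLOW
  req#6 t=1ms: ALLOW
  req#7 t=1ms: DENY
  req#8 t=1ms: DENY
  req#9 t=1ms: DENY
  req#10 t=1ms: DENY
  req#11 t=2ms: ALLOW
  req#12 t=2ms: ALLOW
  req#13 t=2ms: ALLOW
  req#14 t=2ms: DENY

Answer: AAAAAADDDDAAAD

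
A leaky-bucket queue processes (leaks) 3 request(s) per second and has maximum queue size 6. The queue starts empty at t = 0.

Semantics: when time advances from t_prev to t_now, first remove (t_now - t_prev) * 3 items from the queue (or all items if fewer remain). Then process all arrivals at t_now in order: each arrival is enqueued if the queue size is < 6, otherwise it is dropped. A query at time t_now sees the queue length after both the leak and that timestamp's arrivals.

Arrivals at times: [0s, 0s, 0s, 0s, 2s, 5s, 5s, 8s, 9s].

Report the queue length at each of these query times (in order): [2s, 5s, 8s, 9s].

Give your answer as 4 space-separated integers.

Queue lengths at query times:
  query t=2s: backlog = 1
  query t=5s: backlog = 2
  query t=8s: backlog = 1
  query t=9s: backlog = 1

Answer: 1 2 1 1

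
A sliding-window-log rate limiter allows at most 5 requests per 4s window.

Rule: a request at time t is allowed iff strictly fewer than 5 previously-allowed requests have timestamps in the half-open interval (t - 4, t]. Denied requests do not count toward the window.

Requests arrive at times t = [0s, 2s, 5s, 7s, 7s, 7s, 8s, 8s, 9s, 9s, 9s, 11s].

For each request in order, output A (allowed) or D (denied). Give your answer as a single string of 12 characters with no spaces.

Answer: AAAAAAADADDA

Derivation:
Tracking allowed requests in the window:
  req#1 t=0s: ALLOW
  req#2 t=2s: ALLOW
  req#3 t=5s: ALLOW
  req#4 t=7s: ALLOW
  req#5 t=7s: ALLOW
  req#6 t=7s: ALLOW
  req#7 t=8s: ALLOW
  req#8 t=8s: DENY
  req#9 t=9s: ALLOW
  req#10 t=9s: DENY
  req#11 t=9s: DENY
  req#12 t=11s: ALLOW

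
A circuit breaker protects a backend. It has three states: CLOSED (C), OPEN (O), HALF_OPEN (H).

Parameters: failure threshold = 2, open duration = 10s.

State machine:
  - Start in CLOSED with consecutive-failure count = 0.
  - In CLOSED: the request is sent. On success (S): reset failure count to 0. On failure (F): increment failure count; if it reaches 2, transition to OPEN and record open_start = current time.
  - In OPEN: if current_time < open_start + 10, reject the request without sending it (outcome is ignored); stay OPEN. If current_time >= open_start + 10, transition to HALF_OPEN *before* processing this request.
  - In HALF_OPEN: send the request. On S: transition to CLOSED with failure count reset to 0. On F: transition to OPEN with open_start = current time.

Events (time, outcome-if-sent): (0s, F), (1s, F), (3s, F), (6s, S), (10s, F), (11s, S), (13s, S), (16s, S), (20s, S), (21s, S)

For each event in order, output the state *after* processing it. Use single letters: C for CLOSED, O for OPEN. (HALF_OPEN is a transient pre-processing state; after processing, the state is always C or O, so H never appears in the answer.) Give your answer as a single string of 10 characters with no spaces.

Answer: COOOOCCCCC

Derivation:
State after each event:
  event#1 t=0s outcome=F: state=CLOSED
  event#2 t=1s outcome=F: state=OPEN
  event#3 t=3s outcome=F: state=OPEN
  event#4 t=6s outcome=S: state=OPEN
  event#5 t=10s outcome=F: state=OPEN
  event#6 t=11s outcome=S: state=CLOSED
  event#7 t=13s outcome=S: state=CLOSED
  event#8 t=16s outcome=S: state=CLOSED
  event#9 t=20s outcome=S: state=CLOSED
  event#10 t=21s outcome=S: state=CLOSED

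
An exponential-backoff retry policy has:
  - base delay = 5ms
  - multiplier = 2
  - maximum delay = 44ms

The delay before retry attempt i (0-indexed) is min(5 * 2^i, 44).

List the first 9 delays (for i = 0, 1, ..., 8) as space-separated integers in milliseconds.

Answer: 5 10 20 40 44 44 44 44 44

Derivation:
Computing each delay:
  i=0: min(5*2^0, 44) = 5
  i=1: min(5*2^1, 44) = 10
  i=2: min(5*2^2, 44) = 20
  i=3: min(5*2^3, 44) = 40
  i=4: min(5*2^4, 44) = 44
  i=5: min(5*2^5, 44) = 44
  i=6: min(5*2^6, 44) = 44
  i=7: min(5*2^7, 44) = 44
  i=8: min(5*2^8, 44) = 44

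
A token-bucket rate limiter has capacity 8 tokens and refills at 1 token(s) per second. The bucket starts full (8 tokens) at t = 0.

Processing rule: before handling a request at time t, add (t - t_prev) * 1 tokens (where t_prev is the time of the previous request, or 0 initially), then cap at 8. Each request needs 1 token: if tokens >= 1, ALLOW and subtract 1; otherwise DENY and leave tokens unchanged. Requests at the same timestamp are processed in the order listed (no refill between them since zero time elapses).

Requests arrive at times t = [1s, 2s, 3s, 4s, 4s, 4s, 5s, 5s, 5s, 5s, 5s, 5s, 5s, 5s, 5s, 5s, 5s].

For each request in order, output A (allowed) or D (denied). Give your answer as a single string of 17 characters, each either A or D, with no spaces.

Simulating step by step:
  req#1 t=1s: ALLOW
  req#2 t=2s: ALLOW
  req#3 t=3s: ALLOW
  req#4 t=4s: ALLOW
  req#5 t=4s: ALLOW
  req#6 t=4s: ALLOW
  req#7 t=5s: ALLOW
  req#8 t=5s: ALLOW
  req#9 t=5s: ALLOW
  req#10 t=5s: ALLOW
  req#11 t=5s: ALLOW
  req#12 t=5s: ALLOW
  req#13 t=5s: DENY
  req#14 t=5s: DENY
  req#15 t=5s: DENY
  req#16 t=5s: DENY
  req#17 t=5s: DENY

Answer: AAAAAAAAAAAADDDDD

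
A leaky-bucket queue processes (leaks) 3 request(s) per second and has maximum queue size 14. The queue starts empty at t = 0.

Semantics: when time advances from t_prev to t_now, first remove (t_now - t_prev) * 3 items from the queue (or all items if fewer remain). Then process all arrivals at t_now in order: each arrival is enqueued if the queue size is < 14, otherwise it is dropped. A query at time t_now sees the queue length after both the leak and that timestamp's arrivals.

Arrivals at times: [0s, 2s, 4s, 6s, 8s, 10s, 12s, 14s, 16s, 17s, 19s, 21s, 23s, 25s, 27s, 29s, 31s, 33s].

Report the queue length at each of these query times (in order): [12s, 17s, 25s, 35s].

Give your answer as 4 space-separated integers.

Answer: 1 1 1 0

Derivation:
Queue lengths at query times:
  query t=12s: backlog = 1
  query t=17s: backlog = 1
  query t=25s: backlog = 1
  query t=35s: backlog = 0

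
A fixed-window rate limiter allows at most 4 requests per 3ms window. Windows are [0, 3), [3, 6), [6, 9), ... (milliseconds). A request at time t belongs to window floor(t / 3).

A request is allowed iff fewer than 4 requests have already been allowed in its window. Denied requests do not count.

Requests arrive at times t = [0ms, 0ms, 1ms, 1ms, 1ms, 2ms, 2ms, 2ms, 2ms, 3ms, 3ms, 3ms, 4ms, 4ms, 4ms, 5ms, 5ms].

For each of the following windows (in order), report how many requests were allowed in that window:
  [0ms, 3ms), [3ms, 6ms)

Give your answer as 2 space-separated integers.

Answer: 4 4

Derivation:
Processing requests:
  req#1 t=0ms (window 0): ALLOW
  req#2 t=0ms (window 0): ALLOW
  req#3 t=1ms (window 0): ALLOW
  req#4 t=1ms (window 0): ALLOW
  req#5 t=1ms (window 0): DENY
  req#6 t=2ms (window 0): DENY
  req#7 t=2ms (window 0): DENY
  req#8 t=2ms (window 0): DENY
  req#9 t=2ms (window 0): DENY
  req#10 t=3ms (window 1): ALLOW
  req#11 t=3ms (window 1): ALLOW
  req#12 t=3ms (window 1): ALLOW
  req#13 t=4ms (window 1): ALLOW
  req#14 t=4ms (window 1): DENY
  req#15 t=4ms (window 1): DENY
  req#16 t=5ms (window 1): DENY
  req#17 t=5ms (window 1): DENY

Allowed counts by window: 4 4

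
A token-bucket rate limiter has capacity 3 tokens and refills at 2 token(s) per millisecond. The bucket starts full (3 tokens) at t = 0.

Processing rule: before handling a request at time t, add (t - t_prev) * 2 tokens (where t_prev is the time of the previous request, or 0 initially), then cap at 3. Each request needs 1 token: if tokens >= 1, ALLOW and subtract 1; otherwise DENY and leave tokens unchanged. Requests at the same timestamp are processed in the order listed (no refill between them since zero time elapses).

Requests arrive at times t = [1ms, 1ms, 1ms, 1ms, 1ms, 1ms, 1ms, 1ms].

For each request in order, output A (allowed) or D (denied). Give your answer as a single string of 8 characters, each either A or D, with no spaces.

Answer: AAADDDDD

Derivation:
Simulating step by step:
  req#1 t=1ms: ALLOW
  req#2 t=1ms: ALLOW
  req#3 t=1ms: ALLOW
  req#4 t=1ms: DENY
  req#5 t=1ms: DENY
  req#6 t=1ms: DENY
  req#7 t=1ms: DENY
  req#8 t=1ms: DENY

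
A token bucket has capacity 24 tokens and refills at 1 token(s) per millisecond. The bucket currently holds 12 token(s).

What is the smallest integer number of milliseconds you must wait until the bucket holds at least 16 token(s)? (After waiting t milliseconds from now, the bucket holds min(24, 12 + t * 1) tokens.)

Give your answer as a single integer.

Answer: 4

Derivation:
Need 12 + t * 1 >= 16, so t >= 4/1.
Smallest integer t = ceil(4/1) = 4.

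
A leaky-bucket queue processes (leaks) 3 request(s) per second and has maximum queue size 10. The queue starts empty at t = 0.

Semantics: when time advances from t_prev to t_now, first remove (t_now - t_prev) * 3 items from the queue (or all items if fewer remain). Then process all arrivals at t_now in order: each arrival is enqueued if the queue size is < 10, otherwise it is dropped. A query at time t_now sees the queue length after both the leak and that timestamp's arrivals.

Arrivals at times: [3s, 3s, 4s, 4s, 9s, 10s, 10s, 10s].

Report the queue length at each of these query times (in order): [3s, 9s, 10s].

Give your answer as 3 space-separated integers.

Answer: 2 1 3

Derivation:
Queue lengths at query times:
  query t=3s: backlog = 2
  query t=9s: backlog = 1
  query t=10s: backlog = 3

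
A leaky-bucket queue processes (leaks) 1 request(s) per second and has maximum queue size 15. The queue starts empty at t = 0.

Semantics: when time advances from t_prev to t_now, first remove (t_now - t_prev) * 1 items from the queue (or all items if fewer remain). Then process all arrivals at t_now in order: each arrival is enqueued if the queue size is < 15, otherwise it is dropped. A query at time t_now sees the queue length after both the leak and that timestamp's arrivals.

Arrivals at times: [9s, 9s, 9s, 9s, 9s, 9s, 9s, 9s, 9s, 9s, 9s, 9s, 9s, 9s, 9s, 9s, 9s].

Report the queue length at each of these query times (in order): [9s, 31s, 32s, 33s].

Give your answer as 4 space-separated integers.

Answer: 15 0 0 0

Derivation:
Queue lengths at query times:
  query t=9s: backlog = 15
  query t=31s: backlog = 0
  query t=32s: backlog = 0
  query t=33s: backlog = 0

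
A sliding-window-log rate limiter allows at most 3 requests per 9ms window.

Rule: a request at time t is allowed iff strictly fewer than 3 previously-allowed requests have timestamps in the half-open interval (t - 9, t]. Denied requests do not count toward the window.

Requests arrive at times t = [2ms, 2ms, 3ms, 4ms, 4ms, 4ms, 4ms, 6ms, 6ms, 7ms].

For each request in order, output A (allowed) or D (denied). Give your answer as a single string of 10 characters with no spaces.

Tracking allowed requests in the window:
  req#1 t=2ms: ALLOW
  req#2 t=2ms: ALLOW
  req#3 t=3ms: ALLOW
  req#4 t=4ms: DENY
  req#5 t=4ms: DENY
  req#6 t=4ms: DENY
  req#7 t=4ms: DENY
  req#8 t=6ms: DENY
  req#9 t=6ms: DENY
  req#10 t=7ms: DENY

Answer: AAADDDDDDD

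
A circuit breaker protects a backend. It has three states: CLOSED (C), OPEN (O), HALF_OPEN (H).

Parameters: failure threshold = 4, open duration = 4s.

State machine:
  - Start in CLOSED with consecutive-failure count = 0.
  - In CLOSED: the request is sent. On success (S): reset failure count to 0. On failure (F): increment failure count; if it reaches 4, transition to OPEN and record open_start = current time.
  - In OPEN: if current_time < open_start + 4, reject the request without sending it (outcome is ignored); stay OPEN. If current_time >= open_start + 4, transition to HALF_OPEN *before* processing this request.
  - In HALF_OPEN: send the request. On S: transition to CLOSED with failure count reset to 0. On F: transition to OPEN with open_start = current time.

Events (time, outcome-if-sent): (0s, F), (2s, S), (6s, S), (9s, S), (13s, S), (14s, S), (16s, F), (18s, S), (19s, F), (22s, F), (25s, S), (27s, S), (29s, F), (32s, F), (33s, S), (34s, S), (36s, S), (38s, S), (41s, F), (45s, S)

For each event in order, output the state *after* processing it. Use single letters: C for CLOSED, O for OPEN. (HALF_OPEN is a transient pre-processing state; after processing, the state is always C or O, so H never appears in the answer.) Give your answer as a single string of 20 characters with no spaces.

Answer: CCCCCCCCCCCCCCCCCCCC

Derivation:
State after each event:
  event#1 t=0s outcome=F: state=CLOSED
  event#2 t=2s outcome=S: state=CLOSED
  event#3 t=6s outcome=S: state=CLOSED
  event#4 t=9s outcome=S: state=CLOSED
  event#5 t=13s outcome=S: state=CLOSED
  event#6 t=14s outcome=S: state=CLOSED
  event#7 t=16s outcome=F: state=CLOSED
  event#8 t=18s outcome=S: state=CLOSED
  event#9 t=19s outcome=F: state=CLOSED
  event#10 t=22s outcome=F: state=CLOSED
  event#11 t=25s outcome=S: state=CLOSED
  event#12 t=27s outcome=S: state=CLOSED
  event#13 t=29s outcome=F: state=CLOSED
  event#14 t=32s outcome=F: state=CLOSED
  event#15 t=33s outcome=S: state=CLOSED
  event#16 t=34s outcome=S: state=CLOSED
  event#17 t=36s outcome=S: state=CLOSED
  event#18 t=38s outcome=S: state=CLOSED
  event#19 t=41s outcome=F: state=CLOSED
  event#20 t=45s outcome=S: state=CLOSED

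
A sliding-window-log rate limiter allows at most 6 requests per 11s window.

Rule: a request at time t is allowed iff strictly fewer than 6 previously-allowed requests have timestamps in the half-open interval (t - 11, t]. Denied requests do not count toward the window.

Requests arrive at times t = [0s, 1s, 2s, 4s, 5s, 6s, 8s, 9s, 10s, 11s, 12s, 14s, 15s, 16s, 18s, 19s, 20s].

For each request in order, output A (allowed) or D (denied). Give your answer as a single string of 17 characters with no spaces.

Tracking allowed requests in the window:
  req#1 t=0s: ALLOW
  req#2 t=1s: ALLOW
  req#3 t=2s: ALLOW
  req#4 t=4s: ALLOW
  req#5 t=5s: ALLOW
  req#6 t=6s: ALLOW
  req#7 t=8s: DENY
  req#8 t=9s: DENY
  req#9 t=10s: DENY
  req#10 t=11s: ALLOW
  req#11 t=12s: ALLOW
  req#12 t=14s: ALLOW
  req#13 t=15s: ALLOW
  req#14 t=16s: ALLOW
  req#15 t=18s: ALLOW
  req#16 t=19s: DENY
  req#17 t=20s: DENY

Answer: AAAAAADDDAAAAAADD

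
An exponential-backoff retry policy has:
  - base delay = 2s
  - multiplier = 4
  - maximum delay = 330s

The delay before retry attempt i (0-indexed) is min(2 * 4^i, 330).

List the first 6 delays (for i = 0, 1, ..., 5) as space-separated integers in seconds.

Answer: 2 8 32 128 330 330

Derivation:
Computing each delay:
  i=0: min(2*4^0, 330) = 2
  i=1: min(2*4^1, 330) = 8
  i=2: min(2*4^2, 330) = 32
  i=3: min(2*4^3, 330) = 128
  i=4: min(2*4^4, 330) = 330
  i=5: min(2*4^5, 330) = 330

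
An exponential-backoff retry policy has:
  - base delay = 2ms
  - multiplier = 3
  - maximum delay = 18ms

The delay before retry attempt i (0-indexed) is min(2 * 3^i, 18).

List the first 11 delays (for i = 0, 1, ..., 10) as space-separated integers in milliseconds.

Computing each delay:
  i=0: min(2*3^0, 18) = 2
  i=1: min(2*3^1, 18) = 6
  i=2: min(2*3^2, 18) = 18
  i=3: min(2*3^3, 18) = 18
  i=4: min(2*3^4, 18) = 18
  i=5: min(2*3^5, 18) = 18
  i=6: min(2*3^6, 18) = 18
  i=7: min(2*3^7, 18) = 18
  i=8: min(2*3^8, 18) = 18
  i=9: min(2*3^9, 18) = 18
  i=10: min(2*3^10, 18) = 18

Answer: 2 6 18 18 18 18 18 18 18 18 18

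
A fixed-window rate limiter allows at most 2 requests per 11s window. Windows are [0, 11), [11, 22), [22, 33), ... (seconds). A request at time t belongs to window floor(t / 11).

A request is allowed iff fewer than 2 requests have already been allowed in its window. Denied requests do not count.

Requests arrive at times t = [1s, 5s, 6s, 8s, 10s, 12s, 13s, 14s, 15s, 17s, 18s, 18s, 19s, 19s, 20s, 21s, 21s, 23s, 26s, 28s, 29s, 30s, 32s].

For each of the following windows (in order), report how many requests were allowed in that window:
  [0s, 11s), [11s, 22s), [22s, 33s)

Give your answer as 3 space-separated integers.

Processing requests:
  req#1 t=1s (window 0): ALLOW
  req#2 t=5s (window 0): ALLOW
  req#3 t=6s (window 0): DENY
  req#4 t=8s (window 0): DENY
  req#5 t=10s (window 0): DENY
  req#6 t=12s (window 1): ALLOW
  req#7 t=13s (window 1): ALLOW
  req#8 t=14s (window 1): DENY
  req#9 t=15s (window 1): DENY
  req#10 t=17s (window 1): DENY
  req#11 t=18s (window 1): DENY
  req#12 t=18s (window 1): DENY
  req#13 t=19s (window 1): DENY
  req#14 t=19s (window 1): DENY
  req#15 t=20s (window 1): DENY
  req#16 t=21s (window 1): DENY
  req#17 t=21s (window 1): DENY
  req#18 t=23s (window 2): ALLOW
  req#19 t=26s (window 2): ALLOW
  req#20 t=28s (window 2): DENY
  req#21 t=29s (window 2): DENY
  req#22 t=30s (window 2): DENY
  req#23 t=32s (window 2): DENY

Allowed counts by window: 2 2 2

Answer: 2 2 2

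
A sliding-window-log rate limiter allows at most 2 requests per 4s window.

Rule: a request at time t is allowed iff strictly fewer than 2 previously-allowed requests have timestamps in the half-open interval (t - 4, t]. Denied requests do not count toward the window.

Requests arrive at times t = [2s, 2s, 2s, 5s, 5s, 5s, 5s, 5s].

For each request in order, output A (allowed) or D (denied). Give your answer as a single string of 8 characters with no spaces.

Answer: AADDDDDD

Derivation:
Tracking allowed requests in the window:
  req#1 t=2s: ALLOW
  req#2 t=2s: ALLOW
  req#3 t=2s: DENY
  req#4 t=5s: DENY
  req#5 t=5s: DENY
  req#6 t=5s: DENY
  req#7 t=5s: DENY
  req#8 t=5s: DENY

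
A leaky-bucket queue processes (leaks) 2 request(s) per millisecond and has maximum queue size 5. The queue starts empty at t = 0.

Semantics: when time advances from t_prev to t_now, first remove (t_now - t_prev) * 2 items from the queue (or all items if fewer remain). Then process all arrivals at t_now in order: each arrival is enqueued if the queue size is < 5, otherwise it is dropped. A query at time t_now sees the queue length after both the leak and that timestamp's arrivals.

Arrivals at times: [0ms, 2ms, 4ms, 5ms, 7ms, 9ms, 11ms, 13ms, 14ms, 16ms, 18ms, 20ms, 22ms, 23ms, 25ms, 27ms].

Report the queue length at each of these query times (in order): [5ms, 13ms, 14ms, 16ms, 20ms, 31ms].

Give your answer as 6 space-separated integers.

Queue lengths at query times:
  query t=5ms: backlog = 1
  query t=13ms: backlog = 1
  query t=14ms: backlog = 1
  query t=16ms: backlog = 1
  query t=20ms: backlog = 1
  query t=31ms: backlog = 0

Answer: 1 1 1 1 1 0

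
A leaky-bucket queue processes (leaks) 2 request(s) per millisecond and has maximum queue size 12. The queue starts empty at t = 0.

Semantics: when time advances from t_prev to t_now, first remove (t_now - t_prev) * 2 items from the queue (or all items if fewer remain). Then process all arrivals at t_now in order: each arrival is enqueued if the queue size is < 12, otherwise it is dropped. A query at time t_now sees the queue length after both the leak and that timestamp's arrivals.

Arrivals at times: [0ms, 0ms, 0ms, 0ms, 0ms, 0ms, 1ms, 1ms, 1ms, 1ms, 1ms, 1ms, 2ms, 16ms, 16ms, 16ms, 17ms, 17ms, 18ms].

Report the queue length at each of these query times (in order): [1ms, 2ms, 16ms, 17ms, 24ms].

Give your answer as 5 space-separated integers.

Queue lengths at query times:
  query t=1ms: backlog = 10
  query t=2ms: backlog = 9
  query t=16ms: backlog = 3
  query t=17ms: backlog = 3
  query t=24ms: backlog = 0

Answer: 10 9 3 3 0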